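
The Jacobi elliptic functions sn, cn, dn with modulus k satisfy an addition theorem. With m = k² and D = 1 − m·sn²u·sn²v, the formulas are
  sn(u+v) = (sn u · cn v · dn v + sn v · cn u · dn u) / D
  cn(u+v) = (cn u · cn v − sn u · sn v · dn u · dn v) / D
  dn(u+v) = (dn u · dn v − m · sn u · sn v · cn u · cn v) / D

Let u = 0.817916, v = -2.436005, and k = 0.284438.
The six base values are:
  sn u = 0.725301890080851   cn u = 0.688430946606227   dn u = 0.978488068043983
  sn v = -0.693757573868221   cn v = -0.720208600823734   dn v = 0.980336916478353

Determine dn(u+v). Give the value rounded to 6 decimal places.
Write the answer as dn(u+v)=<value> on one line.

m = k² = 0.080904975844
D = 1 − m·sn²u·sn²v = 0.9795153604811948
dn(u+v) = (dn u·dn v − m·sn u·sn v·cn u·cn v)/D = 0.9390633605679109/0.9795153604811948 = 0.9587020259759771

dn(u+v)=0.958702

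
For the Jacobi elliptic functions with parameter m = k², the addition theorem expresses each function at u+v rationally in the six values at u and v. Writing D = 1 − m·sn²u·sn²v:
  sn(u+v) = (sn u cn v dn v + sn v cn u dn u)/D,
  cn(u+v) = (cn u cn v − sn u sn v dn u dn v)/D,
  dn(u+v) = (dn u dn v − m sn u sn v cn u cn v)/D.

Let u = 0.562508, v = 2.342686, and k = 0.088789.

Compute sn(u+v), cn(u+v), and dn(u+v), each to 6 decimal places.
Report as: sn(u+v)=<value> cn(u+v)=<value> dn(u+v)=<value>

sn(u+v)=0.240227 cn(u+v)=-0.970717 dn(u+v)=0.999773

sn u = 0.533123767934544, cn u = 0.8460372616281593, dn u = 0.9988790457089492
sn v = 0.7205005590957764, cn v = -0.6934543563513561, dn v = 0.9979516602295715
m = k² = 0.007883486521
D = 1 − m·sn²u·sn²v = 0.9988368303457765
sn(u+v) = (sn u·cn v·dn v + sn v·cn u·dn u)/D = 0.239947285271141/0.9988368303457765 = 0.2402267096899863
cn(u+v) = (cn u·cn v − sn u·sn v·dn u·dn v)/D = -0.9695877030708503/0.9988368303457765 = -0.9707168114087254
dn(u+v) = (dn u·dn v − m·sn u·sn v·cn u·cn v)/D = 0.9986095955307515/0.9988368303457765 = 0.9997725005645353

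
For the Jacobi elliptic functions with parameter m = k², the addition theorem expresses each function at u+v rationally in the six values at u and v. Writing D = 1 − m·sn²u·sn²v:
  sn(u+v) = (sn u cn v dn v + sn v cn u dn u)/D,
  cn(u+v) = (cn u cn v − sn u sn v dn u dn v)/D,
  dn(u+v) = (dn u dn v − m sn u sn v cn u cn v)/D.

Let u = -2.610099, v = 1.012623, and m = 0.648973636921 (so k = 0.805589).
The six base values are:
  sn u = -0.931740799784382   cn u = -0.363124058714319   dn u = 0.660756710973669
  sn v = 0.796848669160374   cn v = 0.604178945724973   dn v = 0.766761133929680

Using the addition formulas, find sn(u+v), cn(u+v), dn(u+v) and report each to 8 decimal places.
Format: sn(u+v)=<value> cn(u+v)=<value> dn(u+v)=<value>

sn(u+v)=-0.96975291 cn(u+v)=0.24408870 dn(u+v)=0.62425296

m = k² = 0.648973636921
D = 1 − m·sn²u·sn²v = 0.6422587793756136
sn(u+v) = (sn u·cn v·dn v + sn v·cn u·dn u)/D = -0.6228323198842997/0.6422587793756136 = -0.9697529093954935
cn(u+v) = (cn u·cn v − sn u·sn v·dn u·dn v)/D = 0.1567681121676041/0.6422587793756136 = 0.2440887025631783
dn(u+v) = (dn u·dn v − m·sn u·sn v·cn u·cn v)/D = 0.4009319423566237/0.6422587793756136 = 0.6242529572680948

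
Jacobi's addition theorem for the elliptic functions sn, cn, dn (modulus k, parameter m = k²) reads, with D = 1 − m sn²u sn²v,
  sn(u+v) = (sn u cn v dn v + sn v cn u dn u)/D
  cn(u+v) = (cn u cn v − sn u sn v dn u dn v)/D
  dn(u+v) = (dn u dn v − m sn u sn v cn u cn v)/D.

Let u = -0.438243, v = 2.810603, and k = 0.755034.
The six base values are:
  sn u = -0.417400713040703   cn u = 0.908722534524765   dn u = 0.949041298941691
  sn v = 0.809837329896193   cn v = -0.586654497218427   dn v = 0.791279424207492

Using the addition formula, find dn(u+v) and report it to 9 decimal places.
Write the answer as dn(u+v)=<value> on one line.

dn(u+v)=0.693393050

m = k² = 0.570076341156
D = 1 − m·sn²u·sn²v = 0.9348619167670648
dn(u+v) = (dn u·dn v − m·sn u·sn v·cn u·cn v)/D = 0.6482267555467448/0.9348619167670648 = 0.693393049733419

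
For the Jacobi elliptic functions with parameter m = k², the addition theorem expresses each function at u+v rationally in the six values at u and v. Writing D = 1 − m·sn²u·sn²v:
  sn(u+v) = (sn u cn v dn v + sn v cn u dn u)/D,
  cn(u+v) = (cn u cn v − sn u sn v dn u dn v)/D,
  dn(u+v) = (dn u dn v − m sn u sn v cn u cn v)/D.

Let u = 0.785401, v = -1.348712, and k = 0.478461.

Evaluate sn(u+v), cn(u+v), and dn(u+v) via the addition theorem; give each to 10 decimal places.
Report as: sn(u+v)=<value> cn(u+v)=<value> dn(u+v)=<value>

sn(u+v)=-0.5285811065 cn(u+v)=0.8488828033 dn(u+v)=0.9674910005

sn u = 0.6955085883657304, cn u = 0.7185177823196229, dn u = 0.943006702783765
sn v = -0.9590335232159048, cn v = 0.2832926072951578, dn v = 0.8885085105099362
m = k² = 0.228924928521
D = 1 − m·sn²u·sn²v = 0.8981489153846957
sn(u+v) = (sn u·cn v·dn v + sn v·cn u·dn u)/D = -0.4747445475223503/0.8981489153846957 = -0.5285811065295418
cn(u+v) = (cn u·cn v − sn u·sn v·dn u·dn v)/D = 0.7624231691157504/0.8981489153846957 = 0.848882803348027
dn(u+v) = (dn u·dn v − m·sn u·sn v·cn u·cn v)/D = 0.8689509927139815/0.8981489153846957 = 0.9674910004671017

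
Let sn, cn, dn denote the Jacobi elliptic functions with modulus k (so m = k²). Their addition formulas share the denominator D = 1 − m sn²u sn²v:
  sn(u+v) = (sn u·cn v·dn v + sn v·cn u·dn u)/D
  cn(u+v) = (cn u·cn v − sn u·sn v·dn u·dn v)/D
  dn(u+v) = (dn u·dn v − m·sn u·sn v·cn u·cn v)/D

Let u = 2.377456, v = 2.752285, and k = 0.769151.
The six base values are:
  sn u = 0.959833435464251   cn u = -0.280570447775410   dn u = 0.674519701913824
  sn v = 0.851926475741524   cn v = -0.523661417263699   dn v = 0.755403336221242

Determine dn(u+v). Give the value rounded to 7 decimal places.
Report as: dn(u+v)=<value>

dn(u+v)=0.7254061

m = k² = 0.591593260801
D = 1 − m·sn²u·sn²v = 0.604433780013588
dn(u+v) = (dn u·dn v − m·sn u·sn v·cn u·cn v)/D = 0.4384599501064925/0.604433780013588 = 0.7254060984093836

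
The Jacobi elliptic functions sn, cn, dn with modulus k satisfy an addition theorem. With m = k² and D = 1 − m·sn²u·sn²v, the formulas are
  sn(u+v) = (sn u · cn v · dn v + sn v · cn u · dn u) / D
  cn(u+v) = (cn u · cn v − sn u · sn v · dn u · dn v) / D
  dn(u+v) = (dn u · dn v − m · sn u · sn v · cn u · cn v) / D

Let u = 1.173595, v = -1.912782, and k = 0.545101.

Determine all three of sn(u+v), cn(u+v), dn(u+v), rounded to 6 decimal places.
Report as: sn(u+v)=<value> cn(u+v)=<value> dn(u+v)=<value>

sn u = 0.8970200071474286, cn u = 0.4419899396787524, dn u = 0.8723025616298673
sn v = -0.9858407087393209, cn v = -0.167684516257028, dn v = 0.8433384690421067
m = k² = 0.297135100201
D = 1 − m·sn²u·sn²v = 0.7676344653754658
sn(u+v) = (sn u·cn v·dn v + sn v·cn u·dn u)/D = -0.5069417644218981/0.7676344653754658 = -0.6603947416221632
cn(u+v) = (cn u·cn v − sn u·sn v·dn u·dn v)/D = 0.5764310192183362/0.7676344653754658 = 0.7509186275741176
dn(u+v) = (dn u·dn v − m·sn u·sn v·cn u·cn v)/D = 0.7161717232207837/0.7676344653754658 = 0.9329593126990323

sn(u+v)=-0.660395 cn(u+v)=0.750919 dn(u+v)=0.932959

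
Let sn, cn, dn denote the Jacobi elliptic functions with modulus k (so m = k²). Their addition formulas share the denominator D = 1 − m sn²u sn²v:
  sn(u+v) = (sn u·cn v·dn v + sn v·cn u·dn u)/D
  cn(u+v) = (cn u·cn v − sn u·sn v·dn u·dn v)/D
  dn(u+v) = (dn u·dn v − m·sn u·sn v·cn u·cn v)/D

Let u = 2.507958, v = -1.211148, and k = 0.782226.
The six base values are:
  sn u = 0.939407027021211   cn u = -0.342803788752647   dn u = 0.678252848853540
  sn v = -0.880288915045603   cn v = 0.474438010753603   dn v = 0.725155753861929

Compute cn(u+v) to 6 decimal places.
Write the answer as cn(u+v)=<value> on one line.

cn(u+v)=0.419703

m = k² = 0.611877515076
D = 1 − m·sn²u·sn²v = 0.5815702360119102
cn(u+v) = (cn u·cn v − sn u·sn v·dn u·dn v)/D = 0.2440868766090814/0.5815702360119102 = 0.419703178558269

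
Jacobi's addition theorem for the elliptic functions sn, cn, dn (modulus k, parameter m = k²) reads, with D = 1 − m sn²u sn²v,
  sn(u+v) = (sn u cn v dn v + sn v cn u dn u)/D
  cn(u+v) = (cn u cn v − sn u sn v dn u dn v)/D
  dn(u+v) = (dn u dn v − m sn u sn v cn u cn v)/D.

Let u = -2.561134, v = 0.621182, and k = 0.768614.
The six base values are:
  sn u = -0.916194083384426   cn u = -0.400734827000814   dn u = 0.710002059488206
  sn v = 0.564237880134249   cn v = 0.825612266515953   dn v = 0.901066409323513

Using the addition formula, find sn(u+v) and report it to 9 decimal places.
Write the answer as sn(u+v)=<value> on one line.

sn(u+v)=-0.999999989

m = k² = 0.590767480996
D = 1 − m·sn²u·sn²v = 0.8421240323403358
sn(u+v) = (sn u·cn v·dn v + sn v·cn u·dn u)/D = -0.8421240227231847/0.8421240323403358 = -0.9999999885798876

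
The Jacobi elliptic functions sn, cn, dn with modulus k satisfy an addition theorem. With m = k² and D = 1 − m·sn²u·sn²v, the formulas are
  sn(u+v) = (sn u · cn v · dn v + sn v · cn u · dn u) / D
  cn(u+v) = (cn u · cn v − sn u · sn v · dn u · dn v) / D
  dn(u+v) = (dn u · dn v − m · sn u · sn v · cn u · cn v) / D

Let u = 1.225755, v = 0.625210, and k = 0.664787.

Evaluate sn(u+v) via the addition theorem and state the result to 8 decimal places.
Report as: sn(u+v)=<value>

sn u = 0.902478803801979, cn u = 0.4307342669072766, dn u = 0.8000328657172636
sn v = 0.571772052211123, cn v = 0.8204125305663492, dn v = 0.9249426749279844
m = k² = 0.441941755369
D = 1 − m·sn²u·sn²v = 0.8823248109737525
sn(u+v) = (sn u·cn v·dn v + sn v·cn u·dn u)/D = 0.8818656533299387/0.8823248109737525 = 0.9994796047463438

sn(u+v)=0.99947960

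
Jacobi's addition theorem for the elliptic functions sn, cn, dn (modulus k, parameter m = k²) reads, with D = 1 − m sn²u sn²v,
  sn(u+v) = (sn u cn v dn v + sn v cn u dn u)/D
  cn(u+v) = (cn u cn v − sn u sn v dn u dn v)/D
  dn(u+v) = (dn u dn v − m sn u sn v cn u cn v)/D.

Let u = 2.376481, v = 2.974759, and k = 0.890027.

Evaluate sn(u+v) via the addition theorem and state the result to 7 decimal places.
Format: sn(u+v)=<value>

sn(u+v)=-0.7157410

sn u = 0.998047446926908, cn u = -0.06246033687613833, dn u = 0.4592845974949191
sn v = 0.9362719004084269, cn v = -0.3512761428073257, dn v = 0.552810087272744
m = k² = 0.792148060729
D = 1 − m·sn²u·sn²v = 0.3083080548539526
sn(u+v) = (sn u·cn v·dn v + sn v·cn u·dn u)/D = -0.2206687290270558/0.3083080548539526 = -0.7157410439100849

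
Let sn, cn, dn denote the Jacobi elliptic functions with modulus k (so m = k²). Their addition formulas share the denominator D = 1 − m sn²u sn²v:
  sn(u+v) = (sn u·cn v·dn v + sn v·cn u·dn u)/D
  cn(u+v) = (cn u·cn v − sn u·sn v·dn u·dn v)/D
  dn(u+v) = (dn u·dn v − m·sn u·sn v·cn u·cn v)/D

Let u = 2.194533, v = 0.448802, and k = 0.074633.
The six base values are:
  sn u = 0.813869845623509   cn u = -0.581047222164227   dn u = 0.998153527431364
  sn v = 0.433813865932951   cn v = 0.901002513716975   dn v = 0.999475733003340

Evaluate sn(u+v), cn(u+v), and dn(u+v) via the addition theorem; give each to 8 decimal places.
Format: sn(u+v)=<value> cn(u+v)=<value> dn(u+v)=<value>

m = k² = 0.005570084689
D = 1 − m·sn²u·sn²v = 0.9993056497878305
sn(u+v) = (sn u·cn v·dn v + sn v·cn u·dn u)/D = 0.4813134242467172/0.9993056497878305 = 0.4816478565380954
cn(u+v) = (cn u·cn v − sn u·sn v·dn u·dn v)/D = -0.8757563413060609/0.9993056497878305 = -0.8763648454224178
dn(u+v) = (dn u·dn v − m·sn u·sn v·cn u·cn v)/D = 0.9986598025993424/0.9993056497878305 = 0.9993537040557858

sn(u+v)=0.48164786 cn(u+v)=-0.87636485 dn(u+v)=0.99935370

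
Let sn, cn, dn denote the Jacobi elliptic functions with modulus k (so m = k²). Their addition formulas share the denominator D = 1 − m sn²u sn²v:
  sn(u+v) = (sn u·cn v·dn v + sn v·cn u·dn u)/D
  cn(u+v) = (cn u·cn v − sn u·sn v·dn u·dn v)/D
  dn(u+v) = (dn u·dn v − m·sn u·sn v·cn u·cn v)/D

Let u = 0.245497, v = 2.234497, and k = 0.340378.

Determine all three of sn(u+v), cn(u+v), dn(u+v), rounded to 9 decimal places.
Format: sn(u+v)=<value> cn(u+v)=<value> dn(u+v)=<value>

sn u = 0.2427647217384016, cn u = 0.9700851972271696, dn u = 0.9965801475603093
sn v = 0.8352487829242256, cn v = -0.5498722311806624, dn v = 0.9587352781663705
m = k² = 0.115857182884
D = 1 − m·sn²u·sn²v = 0.9952365038457356
sn(u+v) = (sn u·cn v·dn v + sn v·cn u·dn u)/D = 0.6795103333555909/0.9952365038457356 = 0.6827626707118018
cn(u+v) = (cn u·cn v − sn u·sn v·dn u·dn v)/D = -0.7271598211191655/0.9952365038457356 = -0.7306402230116323
dn(u+v) = (dn u·dn v − m·sn u·sn v·cn u·cn v)/D = 0.9679878429728816/0.9952365038457356 = 0.9726209189799999

sn(u+v)=0.682762671 cn(u+v)=-0.730640223 dn(u+v)=0.972620919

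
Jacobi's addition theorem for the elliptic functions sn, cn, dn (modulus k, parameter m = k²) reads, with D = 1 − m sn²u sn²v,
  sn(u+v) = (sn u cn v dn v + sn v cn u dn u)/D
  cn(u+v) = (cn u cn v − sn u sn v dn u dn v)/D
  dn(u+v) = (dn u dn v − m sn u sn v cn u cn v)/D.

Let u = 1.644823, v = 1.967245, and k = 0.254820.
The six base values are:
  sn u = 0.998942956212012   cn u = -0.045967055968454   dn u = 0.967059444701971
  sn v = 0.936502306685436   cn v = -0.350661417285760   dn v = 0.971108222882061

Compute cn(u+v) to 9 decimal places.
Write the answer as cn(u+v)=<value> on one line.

cn(u+v)=-0.914403079

m = k² = 0.0649332324
D = 1 − m·sn²u·sn²v = 0.9431715117095397
cn(u+v) = (cn u·cn v − sn u·sn v·dn u·dn v)/D = -0.862438934711926/0.9431715117095397 = -0.9144030794025126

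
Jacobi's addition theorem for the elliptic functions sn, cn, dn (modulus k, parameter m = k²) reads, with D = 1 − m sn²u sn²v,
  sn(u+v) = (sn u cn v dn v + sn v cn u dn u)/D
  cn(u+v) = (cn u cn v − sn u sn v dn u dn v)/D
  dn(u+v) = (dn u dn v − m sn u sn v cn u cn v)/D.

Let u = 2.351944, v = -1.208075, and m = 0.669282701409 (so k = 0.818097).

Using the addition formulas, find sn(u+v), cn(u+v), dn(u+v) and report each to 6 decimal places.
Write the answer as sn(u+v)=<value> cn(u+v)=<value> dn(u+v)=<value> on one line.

sn u = 0.9827814608190933, cn u = -0.1847717518190726, dn u = 0.5946150113877246
sn v = -0.8732072234001004, cn v = 0.4873490997240963, dn v = 0.699770005621279
m = k² = 0.669282701409
D = 1 − m·sn²u·sn²v = 0.5071007581037104
sn(u+v) = (sn u·cn v·dn v + sn v·cn u·dn u)/D = 0.4310977858053197/0.5071007581037104 = 0.8501225425444013
cn(u+v) = (cn u·cn v − sn u·sn v·dn u·dn v)/D = 0.2670316047645082/0.5071007581037104 = 0.5265849054595495
dn(u+v) = (dn u·dn v − m·sn u·sn v·cn u·cn v)/D = 0.3643736184485221/0.5071007581037104 = 0.7185428391215336

sn(u+v)=0.850123 cn(u+v)=0.526585 dn(u+v)=0.718543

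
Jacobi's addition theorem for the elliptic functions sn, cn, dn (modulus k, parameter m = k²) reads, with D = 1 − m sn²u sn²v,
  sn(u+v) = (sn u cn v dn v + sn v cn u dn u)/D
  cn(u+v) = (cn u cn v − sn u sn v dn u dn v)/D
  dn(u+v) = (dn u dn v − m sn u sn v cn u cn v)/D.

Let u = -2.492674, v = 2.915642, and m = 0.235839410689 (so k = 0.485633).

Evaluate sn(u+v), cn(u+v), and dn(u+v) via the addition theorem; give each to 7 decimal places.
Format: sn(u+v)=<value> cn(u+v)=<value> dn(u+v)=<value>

sn(u+v)=0.4078549 cn(u+v)=0.9130467 dn(u+v)=0.9801883

sn u = -0.7459272609136175, cn u = -0.6660274179235476, dn u = 0.9320821788609273
sn v = 0.4236272793857138, cn v = -0.9058365902083324, dn v = 0.9786093410626682
m = k² = 0.235839410689
D = 1 − m·sn²u·sn²v = 0.9764507447584101
sn(u+v) = (sn u·cn v·dn v + sn v·cn u·dn u)/D = 0.3982502430404159/0.9764507447584101 = 0.4078549227170179
cn(u+v) = (cn u·cn v − sn u·sn v·dn u·dn v)/D = 0.8915451760048413/0.9764507447584101 = 0.9130467468949744
dn(u+v) = (dn u·dn v − m·sn u·sn v·cn u·cn v)/D = 0.9571056151186123/0.9764507447584101 = 0.9801883200523503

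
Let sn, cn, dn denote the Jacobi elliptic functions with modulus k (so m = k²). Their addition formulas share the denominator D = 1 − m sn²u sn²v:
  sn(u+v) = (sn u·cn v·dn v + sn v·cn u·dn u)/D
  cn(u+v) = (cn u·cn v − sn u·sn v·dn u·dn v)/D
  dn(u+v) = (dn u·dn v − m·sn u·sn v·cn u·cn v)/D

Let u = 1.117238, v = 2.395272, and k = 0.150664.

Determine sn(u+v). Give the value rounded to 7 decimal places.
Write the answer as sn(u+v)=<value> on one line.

sn u = 0.8970876504057584, cn u = 0.4418526309636232, dn u = 0.9908239475622253
sn v = 0.6910045968449434, cn v = -0.7228503628961925, dn v = 0.9945658392271862
m = k² = 0.022699640896
D = 1 − m·sn²u·sn²v = 0.9912773064292188
sn(u+v) = (sn u·cn v·dn v + sn v·cn u·dn u)/D = -0.3424157504101868/0.9912773064292188 = -0.3454288201589498

sn(u+v)=-0.3454288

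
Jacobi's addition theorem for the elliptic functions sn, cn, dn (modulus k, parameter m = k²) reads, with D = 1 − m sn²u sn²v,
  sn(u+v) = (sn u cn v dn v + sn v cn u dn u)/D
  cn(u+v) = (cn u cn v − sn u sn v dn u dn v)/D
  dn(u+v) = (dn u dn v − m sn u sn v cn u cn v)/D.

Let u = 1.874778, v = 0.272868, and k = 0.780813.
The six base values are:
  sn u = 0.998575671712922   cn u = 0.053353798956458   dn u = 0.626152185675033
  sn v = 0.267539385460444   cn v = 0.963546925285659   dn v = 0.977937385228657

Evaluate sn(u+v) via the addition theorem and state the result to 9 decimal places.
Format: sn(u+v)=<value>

sn(u+v)=0.993098202

m = k² = 0.609668940969
D = 1 − m·sn²u·sn²v = 0.956485751914095
sn(u+v) = (sn u·cn v·dn v + sn v·cn u·dn u)/D = 0.9498842806007555/0.956485751914095 = 0.9930982021424482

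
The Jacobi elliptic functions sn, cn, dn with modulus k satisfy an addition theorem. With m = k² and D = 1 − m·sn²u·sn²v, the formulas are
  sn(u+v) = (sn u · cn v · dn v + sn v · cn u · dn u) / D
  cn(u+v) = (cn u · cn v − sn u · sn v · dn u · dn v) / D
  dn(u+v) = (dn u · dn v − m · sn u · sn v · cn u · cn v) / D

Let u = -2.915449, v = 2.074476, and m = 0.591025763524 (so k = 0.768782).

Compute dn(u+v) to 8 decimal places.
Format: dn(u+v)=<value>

dn(u+v)=0.83749111

sn u = -0.7782446736923842, cn u = -0.627961167485247, dn u = 0.8012718113174474
sn v = 0.996290558246978, cn v = -0.08605302753491502, dn v = 0.6429236776437012
m = k² = 0.591025763524
D = 1 − m·sn²u·sn²v = 0.6446872794394823
dn(u+v) = (dn u·dn v − m·sn u·sn v·cn u·cn v)/D = 0.5399198631543281/0.6446872794394823 = 0.8374911067327972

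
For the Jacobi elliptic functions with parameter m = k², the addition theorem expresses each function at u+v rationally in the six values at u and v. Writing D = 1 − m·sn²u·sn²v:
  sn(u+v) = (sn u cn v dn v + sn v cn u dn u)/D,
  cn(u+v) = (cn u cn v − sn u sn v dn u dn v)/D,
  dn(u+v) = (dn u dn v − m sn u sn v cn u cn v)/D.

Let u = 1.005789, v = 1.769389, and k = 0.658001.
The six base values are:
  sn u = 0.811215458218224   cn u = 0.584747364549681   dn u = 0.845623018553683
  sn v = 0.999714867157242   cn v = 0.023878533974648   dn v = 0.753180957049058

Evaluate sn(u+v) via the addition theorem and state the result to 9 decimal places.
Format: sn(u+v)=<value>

m = k² = 0.432965316001
D = 1 − m·sn²u·sn²v = 0.7152407474180487
sn(u+v) = (sn u·cn v·dn v + sn v·cn u·dn u)/D = 0.5089244342729146/0.7152407474180487 = 0.7115428421969575

sn(u+v)=0.711542842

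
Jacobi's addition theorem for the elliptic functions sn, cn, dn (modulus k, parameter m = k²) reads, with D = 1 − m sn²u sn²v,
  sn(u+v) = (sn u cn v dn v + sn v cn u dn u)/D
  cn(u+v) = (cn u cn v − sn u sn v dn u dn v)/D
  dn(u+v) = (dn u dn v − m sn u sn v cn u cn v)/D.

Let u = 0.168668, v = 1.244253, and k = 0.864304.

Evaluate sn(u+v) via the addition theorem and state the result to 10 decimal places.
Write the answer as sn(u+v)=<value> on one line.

sn(u+v)=0.9224971512

sn u = 0.1672843775425953, cn u = 0.9859086859492549, dn u = 0.9894924486720574
sn v = 0.8765620252927691, cn v = 0.4812889109616372, dn v = 0.6527004661369497
m = k² = 0.747021404416
D = 1 − m·sn²u·sn²v = 0.9839376487279491
sn(u+v) = (sn u·cn v·dn v + sn v·cn u·dn u)/D = 0.9076796779430886/0.9839376487279491 = 0.9224971512336701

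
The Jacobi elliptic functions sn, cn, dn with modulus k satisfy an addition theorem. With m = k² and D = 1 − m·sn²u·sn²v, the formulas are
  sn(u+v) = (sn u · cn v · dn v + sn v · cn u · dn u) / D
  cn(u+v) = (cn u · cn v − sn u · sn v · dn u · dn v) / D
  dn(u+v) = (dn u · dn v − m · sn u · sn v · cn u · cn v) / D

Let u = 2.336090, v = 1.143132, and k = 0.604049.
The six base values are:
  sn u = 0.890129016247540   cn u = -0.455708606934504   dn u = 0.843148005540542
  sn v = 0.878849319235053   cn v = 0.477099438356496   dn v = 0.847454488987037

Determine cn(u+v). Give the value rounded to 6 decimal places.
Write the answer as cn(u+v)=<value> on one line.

cn(u+v)=-0.999591

m = k² = 0.364875194401
D = 1 − m·sn²u·sn²v = 0.7767049491933276
cn(u+v) = (cn u·cn v − sn u·sn v·dn u·dn v)/D = -0.7763871371276837/0.7767049491933276 = -0.9995908200842881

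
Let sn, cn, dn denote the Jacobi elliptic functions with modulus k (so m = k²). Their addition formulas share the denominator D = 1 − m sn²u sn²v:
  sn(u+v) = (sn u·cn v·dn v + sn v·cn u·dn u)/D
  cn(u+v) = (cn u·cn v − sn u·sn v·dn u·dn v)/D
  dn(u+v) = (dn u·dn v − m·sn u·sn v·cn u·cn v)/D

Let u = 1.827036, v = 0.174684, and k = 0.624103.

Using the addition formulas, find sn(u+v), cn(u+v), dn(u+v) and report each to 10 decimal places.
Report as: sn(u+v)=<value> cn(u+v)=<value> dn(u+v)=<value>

sn u = 0.9990175155802491, cn u = -0.04431707982106683, dn u = 0.78183146120145
sn v = 0.1734584453774624, cn v = 0.9848411890895069, dn v = 0.994123056915715
m = k² = 0.389504554609
D = 1 − m·sn²u·sn²v = 0.9883036691321117
sn(u+v) = (sn u·cn v·dn v + sn v·cn u·dn u)/D = 0.9720813560909238/0.9883036691321117 = 0.9835856998735685
cn(u+v) = (cn u·cn v − sn u·sn v·dn u·dn v)/D = -0.1783310953267128/0.9883036691321117 = -0.1804415999824385
dn(u+v) = (dn u·dn v − m·sn u·sn v·cn u·cn v)/D = 0.7801825851325527/0.9883036691321117 = 0.7894158541551075

sn(u+v)=0.9835856999 cn(u+v)=-0.1804416000 dn(u+v)=0.7894158542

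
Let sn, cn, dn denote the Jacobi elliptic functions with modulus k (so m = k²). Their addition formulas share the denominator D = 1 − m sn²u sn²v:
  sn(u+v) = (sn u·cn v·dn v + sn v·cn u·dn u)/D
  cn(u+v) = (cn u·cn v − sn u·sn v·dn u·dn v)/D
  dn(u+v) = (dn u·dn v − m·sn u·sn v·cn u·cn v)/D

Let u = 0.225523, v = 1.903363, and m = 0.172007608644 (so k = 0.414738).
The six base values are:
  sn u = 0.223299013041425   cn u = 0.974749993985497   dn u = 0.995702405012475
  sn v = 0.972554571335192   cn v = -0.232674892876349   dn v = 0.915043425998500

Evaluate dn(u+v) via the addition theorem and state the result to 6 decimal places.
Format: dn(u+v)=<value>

m = k² = 0.172007608644
D = 1 − m·sn²u·sn²v = 0.9918876024691483
dn(u+v) = (dn u·dn v − m·sn u·sn v·cn u·cn v)/D = 0.9195830425255889/0.9918876024691483 = 0.9271040793699119

dn(u+v)=0.927104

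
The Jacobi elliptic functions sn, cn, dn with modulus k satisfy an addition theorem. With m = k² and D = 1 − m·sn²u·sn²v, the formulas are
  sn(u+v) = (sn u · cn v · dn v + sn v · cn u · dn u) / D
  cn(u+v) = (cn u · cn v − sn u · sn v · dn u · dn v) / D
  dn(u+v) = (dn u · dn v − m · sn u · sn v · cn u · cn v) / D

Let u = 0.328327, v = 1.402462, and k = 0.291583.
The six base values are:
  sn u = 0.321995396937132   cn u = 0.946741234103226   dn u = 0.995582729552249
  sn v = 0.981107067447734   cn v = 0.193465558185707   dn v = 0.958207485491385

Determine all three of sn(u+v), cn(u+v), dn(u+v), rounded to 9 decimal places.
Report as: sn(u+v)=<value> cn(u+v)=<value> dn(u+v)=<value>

sn(u+v)=0.992867641 cn(u+v)=-0.119221843 dn(u+v)=0.957177008

m = k² = 0.085020645889
D = 1 − m·sn²u·sn²v = 0.9915149084030506
sn(u+v) = (sn u·cn v·dn v + sn v·cn u·dn u)/D = 0.9844430679277306/0.9915149084030506 = 0.9928676408035961
cn(u+v) = (cn u·cn v − sn u·sn v·dn u·dn v)/D = -0.1182102347284175/0.9915149084030506 = -0.1192218429865152
dn(u+v) = (dn u·dn v − m·sn u·sn v·cn u·cn v)/D = 0.9490552734082373/0.9915149084030506 = 0.9571770079955737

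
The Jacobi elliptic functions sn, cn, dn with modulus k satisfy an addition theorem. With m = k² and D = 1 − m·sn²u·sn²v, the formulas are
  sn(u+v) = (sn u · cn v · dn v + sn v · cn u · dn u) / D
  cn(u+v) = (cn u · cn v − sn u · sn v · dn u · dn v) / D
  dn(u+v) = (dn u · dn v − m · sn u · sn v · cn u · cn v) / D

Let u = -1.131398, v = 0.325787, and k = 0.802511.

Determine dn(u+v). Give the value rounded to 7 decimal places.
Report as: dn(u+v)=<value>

dn(u+v)=0.8344782

sn u = -0.8478322956806762, cn u = 0.5302644608125595, dn u = 0.7328458180958557
sn v = 0.31662070835471, cn v = 0.9485522268388608, dn v = 0.9671801580665942
m = k² = 0.644023905121
D = 1 − m·sn²u·sn²v = 0.9535911793947044
dn(u+v) = (dn u·dn v − m·sn u·sn v·cn u·cn v)/D = 0.7957510303947031/0.9535911793947044 = 0.8344781784787576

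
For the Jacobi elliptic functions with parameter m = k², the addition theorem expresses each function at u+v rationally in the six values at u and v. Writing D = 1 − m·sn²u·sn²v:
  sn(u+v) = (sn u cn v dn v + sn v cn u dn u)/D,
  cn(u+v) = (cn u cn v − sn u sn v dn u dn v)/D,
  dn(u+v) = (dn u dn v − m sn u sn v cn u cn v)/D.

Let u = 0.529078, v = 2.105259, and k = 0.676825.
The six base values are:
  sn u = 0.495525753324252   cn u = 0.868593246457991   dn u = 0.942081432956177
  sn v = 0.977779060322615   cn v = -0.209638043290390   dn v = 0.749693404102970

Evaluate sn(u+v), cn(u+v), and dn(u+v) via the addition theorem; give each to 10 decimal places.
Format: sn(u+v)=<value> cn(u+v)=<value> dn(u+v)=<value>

m = k² = 0.458092080625
D = 1 − m·sn²u·sn²v = 0.8924608227513104
sn(u+v) = (sn u·cn v·dn v + sn v·cn u·dn u)/D = 0.7222235584914862/0.8924608227513104 = 0.8092495940213816
cn(u+v) = (cn u·cn v − sn u·sn v·dn u·dn v)/D = -0.5242894731976228/0.8924608227513104 = -0.5874649730632705
dn(u+v) = (dn u·dn v − m·sn u·sn v·cn u·cn v)/D = 0.7466875815988421/0.8924608227513104 = 0.836661467443385

sn(u+v)=0.8092495940 cn(u+v)=-0.5874649731 dn(u+v)=0.8366614674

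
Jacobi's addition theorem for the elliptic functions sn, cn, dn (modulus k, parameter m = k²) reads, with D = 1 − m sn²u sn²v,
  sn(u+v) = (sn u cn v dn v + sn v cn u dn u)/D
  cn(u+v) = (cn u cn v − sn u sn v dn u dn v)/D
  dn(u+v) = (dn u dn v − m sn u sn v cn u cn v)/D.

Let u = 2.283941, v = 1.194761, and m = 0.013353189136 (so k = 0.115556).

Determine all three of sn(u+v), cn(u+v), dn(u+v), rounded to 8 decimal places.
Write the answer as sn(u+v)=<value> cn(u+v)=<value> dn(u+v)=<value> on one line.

sn(u+v)=-0.32069809 cn(u+v)=-0.94718147 dn(u+v)=0.99931309

sn u = 0.7623696218551247, cn u = -0.6471418389135988, dn u = 0.9961119551145123
sn v = 0.9290781857137829, cn v = 0.3698833935590857, dn v = 0.9942201518818989
m = k² = 0.013353189136
D = 1 − m·sn²u·sn²v = 0.9933008347297983
sn(u+v) = (sn u·cn v·dn v + sn v·cn u·dn u)/D = -0.3185496807691467/0.9933008347297983 = -0.3206980902777554
cn(u+v) = (cn u·cn v − sn u·sn v·dn u·dn v)/D = -0.9408361436279905/0.9933008347297983 = -0.9471814688285454
dn(u+v) = (dn u·dn v − m·sn u·sn v·cn u·cn v)/D = 0.9926185310115978/0.9933008347297983 = 0.9993130945889257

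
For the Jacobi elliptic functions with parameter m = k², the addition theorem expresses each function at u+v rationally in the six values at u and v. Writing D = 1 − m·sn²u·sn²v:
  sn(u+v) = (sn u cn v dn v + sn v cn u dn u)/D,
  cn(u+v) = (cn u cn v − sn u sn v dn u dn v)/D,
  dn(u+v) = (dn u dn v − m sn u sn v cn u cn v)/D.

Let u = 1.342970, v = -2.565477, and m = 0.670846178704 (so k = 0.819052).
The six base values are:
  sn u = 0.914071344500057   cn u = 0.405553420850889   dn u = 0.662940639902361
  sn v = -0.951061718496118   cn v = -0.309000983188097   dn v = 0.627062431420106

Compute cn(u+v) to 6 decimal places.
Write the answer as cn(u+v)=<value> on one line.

cn(u+v)=0.478839

m = k² = 0.670846178704
D = 1 − m·sn²u·sn²v = 0.4930086600324213
cn(u+v) = (cn u·cn v − sn u·sn v·dn u·dn v)/D = 0.2360720045363573/0.4930086600324213 = 0.4788394680954138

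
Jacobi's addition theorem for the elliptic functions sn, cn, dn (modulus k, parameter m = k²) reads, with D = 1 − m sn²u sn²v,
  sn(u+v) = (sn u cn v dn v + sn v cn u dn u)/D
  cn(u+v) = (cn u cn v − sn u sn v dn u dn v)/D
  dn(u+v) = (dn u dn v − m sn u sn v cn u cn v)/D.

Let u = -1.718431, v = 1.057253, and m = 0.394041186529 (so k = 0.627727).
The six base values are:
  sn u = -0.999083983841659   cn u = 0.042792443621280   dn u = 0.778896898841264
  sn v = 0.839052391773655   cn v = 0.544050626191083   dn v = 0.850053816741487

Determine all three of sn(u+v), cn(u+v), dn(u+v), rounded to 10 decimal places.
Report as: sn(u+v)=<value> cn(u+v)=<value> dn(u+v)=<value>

m = k² = 0.394041186529
D = 1 − m·sn²u·sn²v = 0.723099479940041
sn(u+v) = (sn u·cn v·dn v + sn v·cn u·dn u)/D = -0.4340823064513892/0.723099479940041 = -0.600307867027346
cn(u+v) = (cn u·cn v − sn u·sn v·dn u·dn v)/D = 0.5783125531366235/0.723099479940041 = 0.7997690071421112
dn(u+v) = (dn u·dn v − m·sn u·sn v·cn u·cn v)/D = 0.6697945075916615/0.723099479940041 = 0.9262826570518353

sn(u+v)=-0.6003078670 cn(u+v)=0.7997690071 dn(u+v)=0.9262826571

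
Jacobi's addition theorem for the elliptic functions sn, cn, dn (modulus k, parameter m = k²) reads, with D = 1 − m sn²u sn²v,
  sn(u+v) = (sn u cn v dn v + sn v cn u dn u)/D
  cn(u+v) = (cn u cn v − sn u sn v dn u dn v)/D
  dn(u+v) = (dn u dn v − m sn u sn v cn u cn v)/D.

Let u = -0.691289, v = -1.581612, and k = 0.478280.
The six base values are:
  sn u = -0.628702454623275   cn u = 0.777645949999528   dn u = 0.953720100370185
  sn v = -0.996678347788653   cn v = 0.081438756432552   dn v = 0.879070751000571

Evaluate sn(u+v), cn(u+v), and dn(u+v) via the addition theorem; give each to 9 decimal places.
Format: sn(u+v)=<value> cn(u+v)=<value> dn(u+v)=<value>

m = k² = 0.2287517584
D = 1 − m·sn²u·sn²v = 0.9101817063358755
sn(u+v) = (sn u·cn v·dn v + sn v·cn u·dn u)/D = -0.7842021265887208/0.9101817063358755 = -0.8615885390024905
cn(u+v) = (cn u·cn v − sn u·sn v·dn u·dn v)/D = -0.4620148950003818/0.9101817063358755 = -0.5076073181698171
dn(u+v) = (dn u·dn v − m·sn u·sn v·cn u·cn v)/D = 0.8293097063640015/0.9101817063358755 = 0.9111474122047113

sn(u+v)=-0.861588539 cn(u+v)=-0.507607318 dn(u+v)=0.911147412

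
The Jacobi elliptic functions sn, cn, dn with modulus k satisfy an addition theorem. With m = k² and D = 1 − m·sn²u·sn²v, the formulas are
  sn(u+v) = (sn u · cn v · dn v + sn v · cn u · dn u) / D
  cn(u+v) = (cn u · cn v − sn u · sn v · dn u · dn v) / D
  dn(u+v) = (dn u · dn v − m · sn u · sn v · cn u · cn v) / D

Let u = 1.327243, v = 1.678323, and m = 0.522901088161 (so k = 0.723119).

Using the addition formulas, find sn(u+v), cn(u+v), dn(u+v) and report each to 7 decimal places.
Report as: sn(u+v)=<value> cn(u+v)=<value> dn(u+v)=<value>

sn(u+v)=0.6523853 cn(u+v)=-0.7578875 dn(u+v)=0.8817312

sn u = 0.9259434096420509, cn u = 0.3776622858327968, dn u = 0.742751417152026
sn v = 0.9908212485941315, cn v = 0.1351785979153734, dn v = 0.6976059173285313
m = k² = 0.522901088161
D = 1 − m·sn²u·sn²v = 0.5598719386887489
sn(u+v) = (sn u·cn v·dn v + sn v·cn u·dn u)/D = 0.3652522242188071/0.5598719386887489 = 0.6523853027430667
cn(u+v) = (cn u·cn v − sn u·sn v·dn u·dn v)/D = -0.4243199269823567/0.5598719386887489 = -0.7578874697241255
dn(u+v) = (dn u·dn v − m·sn u·sn v·cn u·cn v)/D = 0.4936565390258032/0.5598719386887489 = 0.8817311690633649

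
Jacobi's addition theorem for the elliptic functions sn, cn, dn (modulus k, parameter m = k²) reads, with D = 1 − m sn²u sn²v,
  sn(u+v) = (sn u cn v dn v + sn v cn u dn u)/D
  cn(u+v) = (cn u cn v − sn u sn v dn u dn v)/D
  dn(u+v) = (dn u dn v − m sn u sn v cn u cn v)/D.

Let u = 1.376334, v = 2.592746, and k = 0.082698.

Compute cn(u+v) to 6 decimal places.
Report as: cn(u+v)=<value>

cn(u+v)=-0.681093

sn u = 0.9807575437195796, cn u = 0.1952297119731957, dn u = 0.9967054255230202
sn v = 0.5261409787190127, cn v = -0.8503973603631419, dn v = 0.9990529564061962
m = k² = 0.006838959204
D = 1 − m·sn²u·sn²v = 0.9981789679713736
cn(u+v) = (cn u·cn v − sn u·sn v·dn u·dn v)/D = -0.679852429788364/0.9981789679713736 = -0.6810927214485861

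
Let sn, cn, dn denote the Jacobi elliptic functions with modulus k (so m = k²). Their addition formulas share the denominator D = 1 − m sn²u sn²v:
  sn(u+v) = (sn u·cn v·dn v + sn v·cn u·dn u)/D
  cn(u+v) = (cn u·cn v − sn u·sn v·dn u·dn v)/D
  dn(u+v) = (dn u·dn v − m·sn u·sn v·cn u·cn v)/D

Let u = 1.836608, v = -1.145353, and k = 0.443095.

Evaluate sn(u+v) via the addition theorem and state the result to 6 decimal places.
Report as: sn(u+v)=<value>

sn(u+v)=0.629930

sn u = 0.987150362184913, cn u = -0.1597941251679645, dn u = 0.8992663811464496
sn v = -0.8946409937151111, cn v = 0.4467857342893108, dn v = 0.91807317673479
m = k² = 0.196333179025
D = 1 − m·sn²u·sn²v = 0.8468708380566294
sn(u+v) = (sn u·cn v·dn v + sn v·cn u·dn u)/D = 0.533468968759053/0.8468708380566294 = 0.6299295533463398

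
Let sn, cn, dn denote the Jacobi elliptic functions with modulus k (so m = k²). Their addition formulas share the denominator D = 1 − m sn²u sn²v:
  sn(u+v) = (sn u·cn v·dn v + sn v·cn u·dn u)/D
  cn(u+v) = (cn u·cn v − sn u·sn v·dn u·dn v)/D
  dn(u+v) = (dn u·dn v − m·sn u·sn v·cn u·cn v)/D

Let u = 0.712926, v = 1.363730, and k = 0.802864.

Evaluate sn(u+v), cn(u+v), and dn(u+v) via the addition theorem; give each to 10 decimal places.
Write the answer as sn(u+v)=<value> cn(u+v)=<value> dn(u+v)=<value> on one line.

sn u = 0.6273281907411618, cn u = 0.7787549942706118, dn u = 0.8639024190114829
sn v = 0.9225576599978763, cn v = 0.3858592541060055, dn v = 0.6718487874182862
m = k² = 0.644590602496
D = 1 − m·sn²u·sn²v = 0.7840960358539685
sn(u+v) = (sn u·cn v·dn v + sn v·cn u·dn u)/D = 0.7832955481246794/0.7840960358539685 = 0.9989790947885391
cn(u+v) = (cn u·cn v − sn u·sn v·dn u·dn v)/D = -0.03542143037718764/0.7840960358539685 = -0.04517486220754799
dn(u+v) = (dn u·dn v − m·sn u·sn v·cn u·cn v)/D = 0.468312710088646/0.7840960358539685 = 0.5972644786790702

sn(u+v)=0.9989790948 cn(u+v)=-0.0451748622 dn(u+v)=0.5972644787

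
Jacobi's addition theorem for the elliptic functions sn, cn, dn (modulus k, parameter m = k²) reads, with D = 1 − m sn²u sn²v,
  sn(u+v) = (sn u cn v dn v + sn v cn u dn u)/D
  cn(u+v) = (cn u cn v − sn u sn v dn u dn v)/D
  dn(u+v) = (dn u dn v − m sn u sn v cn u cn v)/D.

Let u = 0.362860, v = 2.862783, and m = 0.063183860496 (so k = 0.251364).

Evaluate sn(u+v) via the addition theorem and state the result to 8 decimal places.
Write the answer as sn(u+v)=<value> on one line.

sn u = 0.3544914526742968, cn u = 0.9350592547966502, dn u = 0.9960221138852733
sn v = 0.3239560684817574, cn v = -0.9460721249956807, dn v = 0.9966789902636659
m = k² = 0.063183860496
D = 1 − m·sn²u·sn²v = 0.9991667219665063
sn(u+v) = (sn u·cn v·dn v + sn v·cn u·dn u)/D = -0.03254755380655742/0.9991667219665063 = -0.03257469758650395

sn(u+v)=-0.03257470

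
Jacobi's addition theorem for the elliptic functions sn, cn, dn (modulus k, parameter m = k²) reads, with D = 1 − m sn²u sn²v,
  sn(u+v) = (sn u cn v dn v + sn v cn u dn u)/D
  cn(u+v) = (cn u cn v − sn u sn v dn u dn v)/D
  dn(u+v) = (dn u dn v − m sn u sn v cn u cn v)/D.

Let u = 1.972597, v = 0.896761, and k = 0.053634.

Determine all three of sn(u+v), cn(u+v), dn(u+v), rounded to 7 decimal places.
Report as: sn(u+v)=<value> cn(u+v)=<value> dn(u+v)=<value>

sn u = 0.9210133512246901, cn u = -0.38953100886305, dn u = 0.9987791918850335
sn v = 0.7811257525615796, cn v = 0.6243737331799809, dn v = 0.999122023313577
m = k² = 0.002876605956
D = 1 − m·sn²u·sn²v = 0.998511139050314
sn(u+v) = (sn u·cn v·dn v + sn v·cn u·dn u)/D = 0.2706504143134808/0.998511139050314 = 0.2710539759935947
cn(u+v) = (cn u·cn v − sn u·sn v·dn u·dn v)/D = -0.9611310254275931/0.998511139050314 = -0.9625641496015025
dn(u+v) = (dn u·dn v − m·sn u·sn v·cn u·cn v)/D = 0.9984056183156101/0.998511139050314 = 0.9998943219253375

sn(u+v)=0.2710540 cn(u+v)=-0.9625641 dn(u+v)=0.9998943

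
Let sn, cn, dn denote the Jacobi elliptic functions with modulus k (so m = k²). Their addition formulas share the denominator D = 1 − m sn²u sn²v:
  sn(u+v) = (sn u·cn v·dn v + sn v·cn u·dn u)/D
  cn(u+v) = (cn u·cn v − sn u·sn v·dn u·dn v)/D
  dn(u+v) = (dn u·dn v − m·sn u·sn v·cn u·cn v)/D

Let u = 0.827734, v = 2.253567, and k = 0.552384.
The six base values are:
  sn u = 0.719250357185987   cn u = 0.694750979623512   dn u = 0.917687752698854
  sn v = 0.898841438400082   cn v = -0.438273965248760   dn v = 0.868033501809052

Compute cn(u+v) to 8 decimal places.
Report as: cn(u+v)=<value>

cn(u+v)=-0.93925892

m = k² = 0.305128083456
D = 1 − m·sn²u·sn²v = 0.8724711258170454
cn(u+v) = (cn u·cn v − sn u·sn v·dn u·dn v)/D = -0.8194762852462783/0.8724711258170454 = -0.9392589175703221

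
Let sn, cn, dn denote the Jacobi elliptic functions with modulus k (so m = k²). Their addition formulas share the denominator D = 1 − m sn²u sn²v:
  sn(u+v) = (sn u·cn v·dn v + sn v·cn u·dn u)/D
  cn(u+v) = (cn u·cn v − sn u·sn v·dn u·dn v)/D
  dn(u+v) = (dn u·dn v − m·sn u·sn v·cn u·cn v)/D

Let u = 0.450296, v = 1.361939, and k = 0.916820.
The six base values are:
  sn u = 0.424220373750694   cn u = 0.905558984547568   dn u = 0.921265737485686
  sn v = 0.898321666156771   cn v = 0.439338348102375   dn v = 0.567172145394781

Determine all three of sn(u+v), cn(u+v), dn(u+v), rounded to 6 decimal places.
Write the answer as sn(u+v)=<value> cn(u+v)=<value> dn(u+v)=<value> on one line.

sn(u+v)=0.974045 cn(u+v)=0.226354 dn(u+v)=0.450009

m = k² = 0.8405589124
D = 1 − m·sn²u·sn²v = 0.8779283118661477
sn(u+v) = (sn u·cn v·dn v + sn v·cn u·dn u)/D = 0.855141685165931/0.8779283118661477 = 0.9740450030005515
cn(u+v) = (cn u·cn v − sn u·sn v·dn u·dn v)/D = 0.1987229706594477/0.8779283118661477 = 0.2263544391648981
dn(u+v) = (dn u·dn v − m·sn u·sn v·cn u·cn v)/D = 0.3950757813109085/0.8779283118661477 = 0.4500091590293118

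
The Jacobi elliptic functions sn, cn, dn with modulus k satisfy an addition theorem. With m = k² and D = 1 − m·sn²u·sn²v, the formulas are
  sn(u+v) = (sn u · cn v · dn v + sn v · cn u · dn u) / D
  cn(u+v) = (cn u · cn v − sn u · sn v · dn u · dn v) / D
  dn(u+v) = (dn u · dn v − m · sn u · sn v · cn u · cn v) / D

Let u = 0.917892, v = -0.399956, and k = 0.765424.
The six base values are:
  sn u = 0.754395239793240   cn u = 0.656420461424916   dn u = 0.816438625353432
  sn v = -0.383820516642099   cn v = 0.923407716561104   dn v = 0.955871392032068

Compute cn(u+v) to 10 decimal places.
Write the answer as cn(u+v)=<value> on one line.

m = k² = 0.585873899776
D = 1 − m·sn²u·sn²v = 0.9508799951473001
cn(u+v) = (cn u·cn v − sn u·sn v·dn u·dn v)/D = 0.8321133791971018/0.9508799951473001 = 0.8750982073907231

cn(u+v)=0.8750982074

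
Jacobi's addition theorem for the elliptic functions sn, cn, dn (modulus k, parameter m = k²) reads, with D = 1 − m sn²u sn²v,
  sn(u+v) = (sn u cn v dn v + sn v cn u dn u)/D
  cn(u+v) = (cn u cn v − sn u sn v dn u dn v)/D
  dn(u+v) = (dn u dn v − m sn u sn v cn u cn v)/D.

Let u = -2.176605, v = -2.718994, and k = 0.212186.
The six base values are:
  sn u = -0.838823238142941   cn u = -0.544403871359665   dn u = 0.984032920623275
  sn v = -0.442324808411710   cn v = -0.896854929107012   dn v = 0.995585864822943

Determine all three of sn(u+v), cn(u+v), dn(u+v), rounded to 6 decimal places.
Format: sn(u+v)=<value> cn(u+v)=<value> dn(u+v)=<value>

sn(u+v)=0.992089 cn(u+v)=0.125533 dn(u+v)=0.977592

m = k² = 0.045022898596
D = 1 − m·sn²u·sn²v = 0.9938019231826606
sn(u+v) = (sn u·cn v·dn v + sn v·cn u·dn u)/D = 0.9859404018040947/0.9938019231826606 = 0.992089448415043
cn(u+v) = (cn u·cn v − sn u·sn v·dn u·dn v)/D = 0.1247549061637861/0.9938019231826606 = 0.1255329691496845
dn(u+v) = (dn u·dn v − m·sn u·sn v·cn u·cn v)/D = 0.9715330523833565/0.9938019231826606 = 0.9775922442089991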